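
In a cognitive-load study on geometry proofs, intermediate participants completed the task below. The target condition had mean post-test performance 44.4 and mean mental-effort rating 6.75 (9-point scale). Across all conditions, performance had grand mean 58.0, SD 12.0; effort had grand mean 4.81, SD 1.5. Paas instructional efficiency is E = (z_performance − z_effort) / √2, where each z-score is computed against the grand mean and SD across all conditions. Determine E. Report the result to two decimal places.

-1.72

z_performance = (44.4 − 58.0) / 12.0 = -13.6000 / 12.0 = -1.1333.
z_effort = (6.75 − 4.81) / 1.5 = 1.9400 / 1.5 = 1.2933.
z_P − z_E = -1.1333 − 1.2933 = -2.4266.
E = -2.4266 / √2 = -2.4266 / 1.41421 = -1.7159 ≈ -1.72.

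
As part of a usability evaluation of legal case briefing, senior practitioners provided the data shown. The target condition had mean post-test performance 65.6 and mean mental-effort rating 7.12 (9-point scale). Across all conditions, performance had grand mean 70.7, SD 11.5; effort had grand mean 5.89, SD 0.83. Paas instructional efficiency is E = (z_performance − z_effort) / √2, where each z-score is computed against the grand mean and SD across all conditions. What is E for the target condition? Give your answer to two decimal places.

z_performance = (65.6 − 70.7) / 11.5 = -5.1000 / 11.5 = -0.4435.
z_effort = (7.12 − 5.89) / 0.83 = 1.2300 / 0.83 = 1.4819.
z_P − z_E = -0.4435 − 1.4819 = -1.9254.
E = -1.9254 / √2 = -1.9254 / 1.41421 = -1.3615 ≈ -1.36.

-1.36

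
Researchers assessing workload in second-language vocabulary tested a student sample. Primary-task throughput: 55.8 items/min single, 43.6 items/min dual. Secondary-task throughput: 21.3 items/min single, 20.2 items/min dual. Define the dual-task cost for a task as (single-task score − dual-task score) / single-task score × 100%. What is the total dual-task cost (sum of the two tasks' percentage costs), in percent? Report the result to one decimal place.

27.0

Primary cost = (55.8 − 43.6) / 55.8 × 100% = 21.8638%.
Secondary cost = (21.3 − 20.2) / 21.3 × 100% = 5.1643%.
Total = 21.8638% + 5.1643% = 27.0281% ≈ 27.0%.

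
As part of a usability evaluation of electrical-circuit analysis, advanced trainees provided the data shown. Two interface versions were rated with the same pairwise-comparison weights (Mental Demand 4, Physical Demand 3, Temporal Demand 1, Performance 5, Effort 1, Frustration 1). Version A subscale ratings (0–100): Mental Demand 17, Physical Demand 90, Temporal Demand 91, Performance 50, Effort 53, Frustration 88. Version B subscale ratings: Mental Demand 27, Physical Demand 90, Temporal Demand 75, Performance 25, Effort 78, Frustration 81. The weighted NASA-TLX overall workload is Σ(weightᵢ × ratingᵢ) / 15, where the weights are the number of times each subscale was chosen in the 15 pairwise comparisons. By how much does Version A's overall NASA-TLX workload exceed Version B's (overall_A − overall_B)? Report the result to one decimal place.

5.5

Version A weighted sum = 4·17 + 3·90 + 1·91 + 5·50 + 1·53 + 1·88 = 68 + 270 + 91 + 250 + 53 + 88 = 820; overall_A = 820/15 = 54.6667.
Version B weighted sum = 4·27 + 3·90 + 1·75 + 5·25 + 1·78 + 1·81 = 108 + 270 + 75 + 125 + 78 + 81 = 737; overall_B = 737/15 = 49.1333.
Difference = 54.6667 − 49.1333 = 5.5334 ≈ 5.5.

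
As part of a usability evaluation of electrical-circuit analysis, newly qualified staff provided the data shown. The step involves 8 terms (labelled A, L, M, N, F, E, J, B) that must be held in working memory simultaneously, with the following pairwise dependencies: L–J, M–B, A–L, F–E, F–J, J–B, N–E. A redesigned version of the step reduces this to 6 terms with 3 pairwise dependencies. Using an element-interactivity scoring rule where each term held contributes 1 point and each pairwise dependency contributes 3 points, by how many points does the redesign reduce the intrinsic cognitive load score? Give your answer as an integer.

14

Original: 8 × 1 + 7 × 3 = 8 + 21 = 29.
Redesigned: 6 × 1 + 3 × 3 = 6 + 9 = 15.
Reduction = 29 − 15 = 14.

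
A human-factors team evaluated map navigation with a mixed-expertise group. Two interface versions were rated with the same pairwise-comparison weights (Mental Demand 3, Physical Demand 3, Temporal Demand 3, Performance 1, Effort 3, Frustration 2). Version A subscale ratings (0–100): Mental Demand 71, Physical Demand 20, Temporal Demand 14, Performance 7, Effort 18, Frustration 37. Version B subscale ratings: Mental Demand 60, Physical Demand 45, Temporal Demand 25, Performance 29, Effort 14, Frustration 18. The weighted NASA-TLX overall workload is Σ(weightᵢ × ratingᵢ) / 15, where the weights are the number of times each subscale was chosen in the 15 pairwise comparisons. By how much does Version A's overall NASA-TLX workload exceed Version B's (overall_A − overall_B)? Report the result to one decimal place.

-3.1

Version A weighted sum = 3·71 + 3·20 + 3·14 + 1·7 + 3·18 + 2·37 = 213 + 60 + 42 + 7 + 54 + 74 = 450; overall_A = 450/15 = 30.0000.
Version B weighted sum = 3·60 + 3·45 + 3·25 + 1·29 + 3·14 + 2·18 = 180 + 135 + 75 + 29 + 42 + 36 = 497; overall_B = 497/15 = 33.1333.
Difference = 30.0000 − 33.1333 = -3.1333 ≈ -3.1.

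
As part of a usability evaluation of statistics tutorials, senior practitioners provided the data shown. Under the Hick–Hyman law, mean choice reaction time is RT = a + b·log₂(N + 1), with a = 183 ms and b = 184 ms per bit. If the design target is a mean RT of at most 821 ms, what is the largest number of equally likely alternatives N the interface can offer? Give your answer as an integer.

10

Set 183 + 184·log₂(N + 1) ≤ 821.
log₂(N + 1) ≤ (821 − 183) / 184 = 3.4674.
N + 1 ≤ 2^3.4674 = 11.0609.
N ≤ 10.0609, so the largest integer N is 10.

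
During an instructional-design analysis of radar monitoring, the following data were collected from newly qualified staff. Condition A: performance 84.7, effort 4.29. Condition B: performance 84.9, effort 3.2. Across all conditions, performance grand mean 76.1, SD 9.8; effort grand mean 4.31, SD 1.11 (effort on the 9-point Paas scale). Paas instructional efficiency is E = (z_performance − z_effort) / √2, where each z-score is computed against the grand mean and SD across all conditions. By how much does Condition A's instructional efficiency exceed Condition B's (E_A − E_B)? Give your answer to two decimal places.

-0.71

Condition A: z_P = (84.7 − 76.1)/9.8 = 0.8776; z_E = (4.29 − 4.31)/1.11 = -0.0180; E_A = (0.8776 − (-0.0180))/√2 = 0.6333.
Condition B: z_P = (84.9 − 76.1)/9.8 = 0.8980; z_E = (3.2 − 4.31)/1.11 = -1.0000; E_B = (0.8980 − (-1.0000))/√2 = 1.3421.
E_A − E_B = 0.6333 − 1.3421 = -0.7088 ≈ -0.71.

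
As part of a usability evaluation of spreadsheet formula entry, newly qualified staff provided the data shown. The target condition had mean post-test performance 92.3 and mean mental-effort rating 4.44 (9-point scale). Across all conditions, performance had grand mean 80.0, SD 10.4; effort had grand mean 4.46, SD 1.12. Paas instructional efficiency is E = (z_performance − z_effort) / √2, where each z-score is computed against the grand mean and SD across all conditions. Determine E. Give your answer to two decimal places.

0.85

z_performance = (92.3 − 80.0) / 10.4 = 12.3000 / 10.4 = 1.1827.
z_effort = (4.44 − 4.46) / 1.12 = -0.0200 / 1.12 = -0.0179.
z_P − z_E = 1.1827 − (-0.0179) = 1.2006.
E = 1.2006 / √2 = 1.2006 / 1.41421 = 0.8490 ≈ 0.85.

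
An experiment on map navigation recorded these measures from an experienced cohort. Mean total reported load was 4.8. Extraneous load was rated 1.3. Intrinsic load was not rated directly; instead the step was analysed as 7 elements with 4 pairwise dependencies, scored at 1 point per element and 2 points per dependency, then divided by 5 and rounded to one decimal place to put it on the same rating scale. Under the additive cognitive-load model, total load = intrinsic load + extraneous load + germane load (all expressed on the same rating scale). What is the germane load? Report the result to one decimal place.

0.5

Intrinsic (element-interactivity): (7 × 1 + 4 × 2) / 5 = 15 / 5 = 3.0000 → 3.0.
germane load = total − intrinsic − extraneous
             = 4.8 − 3.0 − 1.3 = 0.5.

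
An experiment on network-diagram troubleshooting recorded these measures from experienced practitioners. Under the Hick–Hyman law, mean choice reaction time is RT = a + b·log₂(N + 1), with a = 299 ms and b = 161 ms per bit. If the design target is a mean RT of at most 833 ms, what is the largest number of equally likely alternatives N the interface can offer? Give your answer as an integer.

8

Set 299 + 161·log₂(N + 1) ≤ 833.
log₂(N + 1) ≤ (833 − 299) / 161 = 3.3168.
N + 1 ≤ 2^3.3168 = 9.9645.
N ≤ 8.9645, so the largest integer N is 8.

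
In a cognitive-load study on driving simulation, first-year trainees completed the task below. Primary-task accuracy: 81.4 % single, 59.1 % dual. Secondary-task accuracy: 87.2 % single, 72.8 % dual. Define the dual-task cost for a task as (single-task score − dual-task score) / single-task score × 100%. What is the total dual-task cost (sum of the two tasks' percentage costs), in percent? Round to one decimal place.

Primary cost = (81.4 − 59.1) / 81.4 × 100% = 27.3956%.
Secondary cost = (87.2 − 72.8) / 87.2 × 100% = 16.5138%.
Total = 27.3956% + 16.5138% = 43.9094% ≈ 43.9%.

43.9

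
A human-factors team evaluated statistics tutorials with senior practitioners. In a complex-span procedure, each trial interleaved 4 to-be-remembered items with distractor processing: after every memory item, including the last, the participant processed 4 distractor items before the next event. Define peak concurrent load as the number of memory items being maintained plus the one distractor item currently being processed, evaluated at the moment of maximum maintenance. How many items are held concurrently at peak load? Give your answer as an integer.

Maintenance is greatest during the distractor(s) after memory item 4: all 4 memory items are being held.
One distractor item is concurrently being processed.
Peak concurrent load = 4 + 1 = 5 items.

5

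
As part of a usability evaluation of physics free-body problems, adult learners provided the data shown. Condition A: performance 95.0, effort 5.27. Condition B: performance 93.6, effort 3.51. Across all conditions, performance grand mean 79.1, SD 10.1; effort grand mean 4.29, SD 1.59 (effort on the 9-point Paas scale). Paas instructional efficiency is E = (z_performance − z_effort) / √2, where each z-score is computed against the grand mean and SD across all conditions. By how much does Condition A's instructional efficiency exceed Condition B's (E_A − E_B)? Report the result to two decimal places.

-0.68

Condition A: z_P = (95.0 − 79.1)/10.1 = 1.5743; z_E = (5.27 − 4.29)/1.59 = 0.6164; E_A = (1.5743 − 0.6164)/√2 = 0.6773.
Condition B: z_P = (93.6 − 79.1)/10.1 = 1.4356; z_E = (3.51 − 4.29)/1.59 = -0.4906; E_B = (1.4356 − (-0.4906))/√2 = 1.3620.
E_A − E_B = 0.6773 − 1.3620 = -0.6847 ≈ -0.68.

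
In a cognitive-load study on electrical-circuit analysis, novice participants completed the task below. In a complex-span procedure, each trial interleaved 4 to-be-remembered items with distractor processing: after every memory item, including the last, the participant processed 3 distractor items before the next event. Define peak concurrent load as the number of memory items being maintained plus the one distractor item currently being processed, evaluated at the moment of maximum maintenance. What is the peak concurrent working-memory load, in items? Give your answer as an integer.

Maintenance is greatest during the distractor(s) after memory item 4: all 4 memory items are being held.
One distractor item is concurrently being processed.
Peak concurrent load = 4 + 1 = 5 items.

5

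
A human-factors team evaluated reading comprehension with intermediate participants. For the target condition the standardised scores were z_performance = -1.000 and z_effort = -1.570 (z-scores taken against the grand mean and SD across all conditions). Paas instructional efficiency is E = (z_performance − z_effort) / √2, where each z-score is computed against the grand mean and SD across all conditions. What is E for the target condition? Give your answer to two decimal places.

z_P − z_E = -1.000 − (-1.570) = 0.5700.
E = 0.5700 / √2 = 0.5700 / 1.41421 = 0.4031 ≈ 0.40.

0.40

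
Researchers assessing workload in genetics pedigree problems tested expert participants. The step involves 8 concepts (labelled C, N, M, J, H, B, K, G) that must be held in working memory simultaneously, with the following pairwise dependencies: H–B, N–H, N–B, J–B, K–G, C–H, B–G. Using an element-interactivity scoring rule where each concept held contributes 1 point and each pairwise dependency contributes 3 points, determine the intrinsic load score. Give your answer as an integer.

Count of concepts held simultaneously: 8.
Count of pairwise dependencies listed: 7.
Element contribution: 8 × 1 = 8.
Interaction contribution: 7 × 3 = 21.
Intrinsic load = 8 + 21 = 29.

29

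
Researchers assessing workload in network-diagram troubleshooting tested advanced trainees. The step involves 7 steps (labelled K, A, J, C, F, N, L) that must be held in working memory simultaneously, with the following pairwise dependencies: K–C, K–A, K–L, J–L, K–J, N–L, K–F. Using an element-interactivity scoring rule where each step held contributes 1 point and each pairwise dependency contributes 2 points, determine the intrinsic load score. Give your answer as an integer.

21

Count of steps held simultaneously: 7.
Count of pairwise dependencies listed: 7.
Element contribution: 7 × 1 = 7.
Interaction contribution: 7 × 2 = 14.
Intrinsic load = 7 + 14 = 21.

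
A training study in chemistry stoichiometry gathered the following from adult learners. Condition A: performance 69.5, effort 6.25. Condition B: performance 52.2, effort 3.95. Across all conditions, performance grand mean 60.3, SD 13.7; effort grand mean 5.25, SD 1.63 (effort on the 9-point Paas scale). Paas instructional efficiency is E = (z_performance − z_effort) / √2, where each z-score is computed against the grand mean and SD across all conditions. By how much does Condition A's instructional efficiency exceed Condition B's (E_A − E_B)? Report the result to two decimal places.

Condition A: z_P = (69.5 − 60.3)/13.7 = 0.6715; z_E = (6.25 − 5.25)/1.63 = 0.6135; E_A = (0.6715 − 0.6135)/√2 = 0.0410.
Condition B: z_P = (52.2 − 60.3)/13.7 = -0.5912; z_E = (3.95 − 5.25)/1.63 = -0.7975; E_B = (-0.5912 − (-0.7975))/√2 = 0.1459.
E_A − E_B = 0.0410 − 0.1459 = -0.1049 ≈ -0.10.

-0.10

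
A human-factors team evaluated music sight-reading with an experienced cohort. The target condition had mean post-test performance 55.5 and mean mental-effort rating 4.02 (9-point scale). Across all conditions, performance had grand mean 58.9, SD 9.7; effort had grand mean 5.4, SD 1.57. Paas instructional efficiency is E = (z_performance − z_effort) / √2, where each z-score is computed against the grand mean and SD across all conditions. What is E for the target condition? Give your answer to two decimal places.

z_performance = (55.5 − 58.9) / 9.7 = -3.4000 / 9.7 = -0.3505.
z_effort = (4.02 − 5.4) / 1.57 = -1.3800 / 1.57 = -0.8790.
z_P − z_E = -0.3505 − (-0.8790) = 0.5285.
E = 0.5285 / √2 = 0.5285 / 1.41421 = 0.3737 ≈ 0.37.

0.37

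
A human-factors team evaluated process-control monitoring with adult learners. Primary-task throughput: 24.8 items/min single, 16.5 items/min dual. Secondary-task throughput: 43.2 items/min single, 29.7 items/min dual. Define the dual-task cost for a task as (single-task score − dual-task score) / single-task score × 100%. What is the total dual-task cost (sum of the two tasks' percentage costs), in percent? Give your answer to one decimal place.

64.7

Primary cost = (24.8 − 16.5) / 24.8 × 100% = 33.4677%.
Secondary cost = (43.2 − 29.7) / 43.2 × 100% = 31.2500%.
Total = 33.4677% + 31.2500% = 64.7177% ≈ 64.7%.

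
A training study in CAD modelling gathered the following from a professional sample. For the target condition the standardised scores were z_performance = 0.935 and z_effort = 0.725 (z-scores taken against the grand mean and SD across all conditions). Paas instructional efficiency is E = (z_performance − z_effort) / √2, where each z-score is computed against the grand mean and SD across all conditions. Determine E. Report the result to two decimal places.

z_P − z_E = 0.935 − 0.725 = 0.2100.
E = 0.2100 / √2 = 0.2100 / 1.41421 = 0.1485 ≈ 0.15.

0.15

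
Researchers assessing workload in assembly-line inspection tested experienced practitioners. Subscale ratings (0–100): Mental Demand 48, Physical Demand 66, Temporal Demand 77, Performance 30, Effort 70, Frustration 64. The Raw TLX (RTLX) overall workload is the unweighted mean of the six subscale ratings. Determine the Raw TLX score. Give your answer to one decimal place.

59.2

Sum of ratings = 48 + 66 + 77 + 30 + 70 + 64 = 355.
RTLX = 355 / 6 = 59.1667 ≈ 59.2.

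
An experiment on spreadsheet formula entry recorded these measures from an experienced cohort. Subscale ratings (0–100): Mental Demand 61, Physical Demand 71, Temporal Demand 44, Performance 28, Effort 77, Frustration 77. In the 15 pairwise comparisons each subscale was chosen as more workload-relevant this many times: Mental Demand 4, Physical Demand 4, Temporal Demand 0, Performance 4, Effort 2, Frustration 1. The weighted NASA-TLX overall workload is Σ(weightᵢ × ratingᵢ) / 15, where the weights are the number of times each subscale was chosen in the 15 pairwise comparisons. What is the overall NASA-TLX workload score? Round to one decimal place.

58.1

The tallies are the weights (they sum to 15).
Weighted sum = 4·61 + 4·71 + 0·44 + 4·28 + 2·77 + 1·77
            = 244 + 284 + 0 + 112 + 154 + 77 = 871.
Overall workload = 871 / 15 = 58.0667 ≈ 58.1.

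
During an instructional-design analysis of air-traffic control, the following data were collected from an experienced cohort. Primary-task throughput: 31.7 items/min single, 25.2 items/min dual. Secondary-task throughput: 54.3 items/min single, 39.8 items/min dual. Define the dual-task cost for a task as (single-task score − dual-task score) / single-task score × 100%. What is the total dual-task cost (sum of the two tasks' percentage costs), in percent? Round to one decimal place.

47.2

Primary cost = (31.7 − 25.2) / 31.7 × 100% = 20.5047%.
Secondary cost = (54.3 − 39.8) / 54.3 × 100% = 26.7035%.
Total = 20.5047% + 26.7035% = 47.2082% ≈ 47.2%.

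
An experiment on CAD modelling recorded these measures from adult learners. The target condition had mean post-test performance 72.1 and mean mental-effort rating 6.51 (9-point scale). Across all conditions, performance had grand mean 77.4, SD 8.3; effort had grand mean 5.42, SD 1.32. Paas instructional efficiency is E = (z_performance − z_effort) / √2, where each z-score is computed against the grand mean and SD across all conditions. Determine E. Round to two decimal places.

z_performance = (72.1 − 77.4) / 8.3 = -5.3000 / 8.3 = -0.6386.
z_effort = (6.51 − 5.42) / 1.32 = 1.0900 / 1.32 = 0.8258.
z_P − z_E = -0.6386 − 0.8258 = -1.4644.
E = -1.4644 / √2 = -1.4644 / 1.41421 = -1.0355 ≈ -1.04.

-1.04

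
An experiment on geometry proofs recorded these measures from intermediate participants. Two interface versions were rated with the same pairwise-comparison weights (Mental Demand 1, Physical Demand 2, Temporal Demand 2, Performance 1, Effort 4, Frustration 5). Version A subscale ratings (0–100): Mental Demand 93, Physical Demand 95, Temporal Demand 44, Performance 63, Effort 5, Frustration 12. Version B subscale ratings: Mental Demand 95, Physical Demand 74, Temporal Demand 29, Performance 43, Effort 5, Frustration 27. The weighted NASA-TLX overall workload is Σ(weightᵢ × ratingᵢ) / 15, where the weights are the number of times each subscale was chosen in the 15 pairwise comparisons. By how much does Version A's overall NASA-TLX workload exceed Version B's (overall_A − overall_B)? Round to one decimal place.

1.0

Version A weighted sum = 1·93 + 2·95 + 2·44 + 1·63 + 4·5 + 5·12 = 93 + 190 + 88 + 63 + 20 + 60 = 514; overall_A = 514/15 = 34.2667.
Version B weighted sum = 1·95 + 2·74 + 2·29 + 1·43 + 4·5 + 5·27 = 95 + 148 + 58 + 43 + 20 + 135 = 499; overall_B = 499/15 = 33.2667.
Difference = 34.2667 − 33.2667 = 1.0000 ≈ 1.0.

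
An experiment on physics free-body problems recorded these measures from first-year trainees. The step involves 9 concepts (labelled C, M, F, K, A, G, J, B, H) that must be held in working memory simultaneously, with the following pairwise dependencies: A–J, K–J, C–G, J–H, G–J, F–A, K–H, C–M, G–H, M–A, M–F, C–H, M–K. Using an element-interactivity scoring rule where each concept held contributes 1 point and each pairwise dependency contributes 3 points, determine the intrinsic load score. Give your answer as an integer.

Count of concepts held simultaneously: 9.
Count of pairwise dependencies listed: 13.
Element contribution: 9 × 1 = 9.
Interaction contribution: 13 × 3 = 39.
Intrinsic load = 9 + 39 = 48.

48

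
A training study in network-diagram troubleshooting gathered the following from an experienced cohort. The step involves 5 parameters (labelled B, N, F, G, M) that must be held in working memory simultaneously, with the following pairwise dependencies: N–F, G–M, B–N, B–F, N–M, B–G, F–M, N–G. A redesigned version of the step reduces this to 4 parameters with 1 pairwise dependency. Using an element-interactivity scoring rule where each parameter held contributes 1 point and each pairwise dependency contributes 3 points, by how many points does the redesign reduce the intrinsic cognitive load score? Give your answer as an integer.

22

Original: 5 × 1 + 8 × 3 = 5 + 24 = 29.
Redesigned: 4 × 1 + 1 × 3 = 4 + 3 = 7.
Reduction = 29 − 7 = 22.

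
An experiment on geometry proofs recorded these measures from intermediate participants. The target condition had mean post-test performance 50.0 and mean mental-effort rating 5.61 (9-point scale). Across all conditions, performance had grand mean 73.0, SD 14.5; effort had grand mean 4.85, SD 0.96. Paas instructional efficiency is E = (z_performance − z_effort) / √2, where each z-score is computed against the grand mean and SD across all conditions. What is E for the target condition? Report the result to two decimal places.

-1.68

z_performance = (50.0 − 73.0) / 14.5 = -23.0000 / 14.5 = -1.5862.
z_effort = (5.61 − 4.85) / 0.96 = 0.7600 / 0.96 = 0.7917.
z_P − z_E = -1.5862 − 0.7917 = -2.3779.
E = -2.3779 / √2 = -2.3779 / 1.41421 = -1.6814 ≈ -1.68.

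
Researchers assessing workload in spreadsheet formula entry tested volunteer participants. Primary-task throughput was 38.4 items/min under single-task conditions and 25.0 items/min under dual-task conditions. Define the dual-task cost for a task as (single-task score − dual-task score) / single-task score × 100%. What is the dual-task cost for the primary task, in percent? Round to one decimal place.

Cost = (38.4 − 25.0) / 38.4 × 100%
     = 13.4000 / 38.4 × 100% = 34.8958%.
≈ 34.9%.

34.9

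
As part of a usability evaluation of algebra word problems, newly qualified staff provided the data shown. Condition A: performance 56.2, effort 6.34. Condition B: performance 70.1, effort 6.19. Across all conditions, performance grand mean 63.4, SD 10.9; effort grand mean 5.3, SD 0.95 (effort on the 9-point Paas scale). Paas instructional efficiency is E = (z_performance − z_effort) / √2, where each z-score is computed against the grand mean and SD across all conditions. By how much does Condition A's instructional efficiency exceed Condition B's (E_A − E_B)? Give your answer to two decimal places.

Condition A: z_P = (56.2 − 63.4)/10.9 = -0.6606; z_E = (6.34 − 5.3)/0.95 = 1.0947; E_A = (-0.6606 − 1.0947)/√2 = -1.2412.
Condition B: z_P = (70.1 − 63.4)/10.9 = 0.6147; z_E = (6.19 − 5.3)/0.95 = 0.9368; E_B = (0.6147 − 0.9368)/√2 = -0.2278.
E_A − E_B = -1.2412 − (-0.2278) = -1.0134 ≈ -1.01.

-1.01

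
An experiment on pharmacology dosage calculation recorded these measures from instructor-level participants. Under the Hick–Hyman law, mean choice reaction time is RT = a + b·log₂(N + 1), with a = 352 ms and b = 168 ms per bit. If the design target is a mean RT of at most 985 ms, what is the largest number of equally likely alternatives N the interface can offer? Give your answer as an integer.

12

Set 352 + 168·log₂(N + 1) ≤ 985.
log₂(N + 1) ≤ (985 − 352) / 168 = 3.7679.
N + 1 ≤ 2^3.7679 = 13.6223.
N ≤ 12.6223, so the largest integer N is 12.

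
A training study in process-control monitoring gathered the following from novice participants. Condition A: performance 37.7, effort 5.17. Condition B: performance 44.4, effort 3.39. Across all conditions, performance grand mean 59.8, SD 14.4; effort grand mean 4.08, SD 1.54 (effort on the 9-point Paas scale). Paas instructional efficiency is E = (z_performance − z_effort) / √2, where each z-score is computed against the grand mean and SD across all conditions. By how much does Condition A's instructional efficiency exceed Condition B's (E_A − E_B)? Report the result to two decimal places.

Condition A: z_P = (37.7 − 59.8)/14.4 = -1.5347; z_E = (5.17 − 4.08)/1.54 = 0.7078; E_A = (-1.5347 − 0.7078)/√2 = -1.5857.
Condition B: z_P = (44.4 − 59.8)/14.4 = -1.0694; z_E = (3.39 − 4.08)/1.54 = -0.4481; E_B = (-1.0694 − (-0.4481))/√2 = -0.4393.
E_A − E_B = -1.5857 − (-0.4393) = -1.1464 ≈ -1.15.

-1.15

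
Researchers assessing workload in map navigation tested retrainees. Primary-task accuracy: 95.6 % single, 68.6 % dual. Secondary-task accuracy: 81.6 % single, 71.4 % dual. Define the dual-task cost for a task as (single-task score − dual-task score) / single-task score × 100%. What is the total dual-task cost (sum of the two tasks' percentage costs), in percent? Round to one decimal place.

Primary cost = (95.6 − 68.6) / 95.6 × 100% = 28.2427%.
Secondary cost = (81.6 − 71.4) / 81.6 × 100% = 12.5000%.
Total = 28.2427% + 12.5000% = 40.7427% ≈ 40.7%.

40.7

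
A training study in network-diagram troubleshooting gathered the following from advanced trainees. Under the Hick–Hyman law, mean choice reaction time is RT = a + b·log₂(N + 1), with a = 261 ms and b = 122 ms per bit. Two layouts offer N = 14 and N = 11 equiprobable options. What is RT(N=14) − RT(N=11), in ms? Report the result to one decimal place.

39.3

RT(14) = 261 + 122·log₂(15) = 261 + 122·3.9069 = 737.6418 ms.
RT(11) = 261 + 122·log₂(12) = 261 + 122·3.5850 = 698.3700 ms.
Difference = 737.6418 − 698.3700 = 39.2718 ≈ 39.3 ms.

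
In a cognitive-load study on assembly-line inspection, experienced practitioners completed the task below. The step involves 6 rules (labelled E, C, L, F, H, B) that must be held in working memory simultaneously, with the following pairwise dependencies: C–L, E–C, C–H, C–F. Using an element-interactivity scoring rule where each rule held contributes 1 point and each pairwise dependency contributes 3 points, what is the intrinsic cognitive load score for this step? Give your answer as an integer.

18

Count of rules held simultaneously: 6.
Count of pairwise dependencies listed: 4.
Element contribution: 6 × 1 = 6.
Interaction contribution: 4 × 3 = 12.
Intrinsic load = 6 + 12 = 18.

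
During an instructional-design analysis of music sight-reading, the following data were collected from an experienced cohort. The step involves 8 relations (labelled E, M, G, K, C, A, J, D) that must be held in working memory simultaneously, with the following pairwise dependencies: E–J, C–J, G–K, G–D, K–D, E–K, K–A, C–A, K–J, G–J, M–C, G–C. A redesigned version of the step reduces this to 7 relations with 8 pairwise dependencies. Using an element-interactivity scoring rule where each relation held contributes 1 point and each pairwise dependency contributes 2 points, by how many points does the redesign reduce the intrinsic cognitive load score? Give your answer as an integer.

Original: 8 × 1 + 12 × 2 = 8 + 24 = 32.
Redesigned: 7 × 1 + 8 × 2 = 7 + 16 = 23.
Reduction = 32 − 23 = 9.

9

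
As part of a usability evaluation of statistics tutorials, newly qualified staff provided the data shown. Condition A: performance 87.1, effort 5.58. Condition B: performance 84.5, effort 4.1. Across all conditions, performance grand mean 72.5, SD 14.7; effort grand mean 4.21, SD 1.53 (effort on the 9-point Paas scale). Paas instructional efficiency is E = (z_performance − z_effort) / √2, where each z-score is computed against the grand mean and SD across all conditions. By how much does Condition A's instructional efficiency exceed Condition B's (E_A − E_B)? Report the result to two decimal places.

Condition A: z_P = (87.1 − 72.5)/14.7 = 0.9932; z_E = (5.58 − 4.21)/1.53 = 0.8954; E_A = (0.9932 − 0.8954)/√2 = 0.0692.
Condition B: z_P = (84.5 − 72.5)/14.7 = 0.8163; z_E = (4.1 − 4.21)/1.53 = -0.0719; E_B = (0.8163 − (-0.0719))/√2 = 0.6281.
E_A − E_B = 0.0692 − 0.6281 = -0.5589 ≈ -0.56.

-0.56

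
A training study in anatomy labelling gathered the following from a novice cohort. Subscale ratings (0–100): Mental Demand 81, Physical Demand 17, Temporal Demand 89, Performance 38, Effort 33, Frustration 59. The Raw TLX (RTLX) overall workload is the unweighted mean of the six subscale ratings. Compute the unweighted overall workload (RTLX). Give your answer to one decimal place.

52.8

Sum of ratings = 81 + 17 + 89 + 38 + 33 + 59 = 317.
RTLX = 317 / 6 = 52.8333 ≈ 52.8.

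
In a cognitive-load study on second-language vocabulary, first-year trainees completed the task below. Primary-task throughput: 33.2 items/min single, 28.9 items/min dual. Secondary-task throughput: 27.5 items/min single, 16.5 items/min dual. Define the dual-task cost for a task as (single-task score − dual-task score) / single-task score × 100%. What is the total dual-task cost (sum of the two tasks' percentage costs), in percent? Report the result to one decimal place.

53.0

Primary cost = (33.2 − 28.9) / 33.2 × 100% = 12.9518%.
Secondary cost = (27.5 − 16.5) / 27.5 × 100% = 40.0000%.
Total = 12.9518% + 40.0000% = 52.9518% ≈ 53.0%.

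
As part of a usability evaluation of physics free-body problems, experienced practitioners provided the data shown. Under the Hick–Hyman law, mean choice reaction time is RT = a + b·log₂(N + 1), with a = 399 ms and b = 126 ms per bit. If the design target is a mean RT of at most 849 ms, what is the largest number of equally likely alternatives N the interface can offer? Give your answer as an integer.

10

Set 399 + 126·log₂(N + 1) ≤ 849.
log₂(N + 1) ≤ (849 − 399) / 126 = 3.5714.
N + 1 ≤ 2^3.5714 = 11.8877.
N ≤ 10.8877, so the largest integer N is 10.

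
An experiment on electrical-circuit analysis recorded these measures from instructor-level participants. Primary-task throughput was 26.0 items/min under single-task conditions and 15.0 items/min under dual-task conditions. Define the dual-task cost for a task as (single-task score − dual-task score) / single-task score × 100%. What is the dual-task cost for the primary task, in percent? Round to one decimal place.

Cost = (26.0 − 15.0) / 26.0 × 100%
     = 11.0000 / 26.0 × 100% = 42.3077%.
≈ 42.3%.

42.3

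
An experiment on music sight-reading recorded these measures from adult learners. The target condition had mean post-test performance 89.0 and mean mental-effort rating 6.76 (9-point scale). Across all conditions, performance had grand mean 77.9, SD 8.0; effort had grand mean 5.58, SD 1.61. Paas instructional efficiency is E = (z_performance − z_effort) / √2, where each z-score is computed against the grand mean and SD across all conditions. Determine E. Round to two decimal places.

z_performance = (89.0 − 77.9) / 8.0 = 11.1000 / 8.0 = 1.3875.
z_effort = (6.76 − 5.58) / 1.61 = 1.1800 / 1.61 = 0.7329.
z_P − z_E = 1.3875 − 0.7329 = 0.6546.
E = 0.6546 / √2 = 0.6546 / 1.41421 = 0.4629 ≈ 0.46.

0.46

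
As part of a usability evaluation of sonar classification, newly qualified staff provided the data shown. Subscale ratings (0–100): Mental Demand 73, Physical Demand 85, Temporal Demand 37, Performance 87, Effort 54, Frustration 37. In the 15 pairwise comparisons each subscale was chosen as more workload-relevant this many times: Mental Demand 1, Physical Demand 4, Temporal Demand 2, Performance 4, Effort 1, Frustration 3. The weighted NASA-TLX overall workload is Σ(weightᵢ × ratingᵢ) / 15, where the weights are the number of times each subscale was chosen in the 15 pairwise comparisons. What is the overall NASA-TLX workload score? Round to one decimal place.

66.7

The tallies are the weights (they sum to 15).
Weighted sum = 1·73 + 4·85 + 2·37 + 4·87 + 1·54 + 3·37
            = 73 + 340 + 74 + 348 + 54 + 111 = 1000.
Overall workload = 1000 / 15 = 66.6667 ≈ 66.7.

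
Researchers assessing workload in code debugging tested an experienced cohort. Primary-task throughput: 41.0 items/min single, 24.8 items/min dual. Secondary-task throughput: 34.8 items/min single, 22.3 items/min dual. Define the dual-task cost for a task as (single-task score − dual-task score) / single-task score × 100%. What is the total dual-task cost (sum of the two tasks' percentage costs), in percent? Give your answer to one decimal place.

Primary cost = (41.0 − 24.8) / 41.0 × 100% = 39.5122%.
Secondary cost = (34.8 − 22.3) / 34.8 × 100% = 35.9195%.
Total = 39.5122% + 35.9195% = 75.4317% ≈ 75.4%.

75.4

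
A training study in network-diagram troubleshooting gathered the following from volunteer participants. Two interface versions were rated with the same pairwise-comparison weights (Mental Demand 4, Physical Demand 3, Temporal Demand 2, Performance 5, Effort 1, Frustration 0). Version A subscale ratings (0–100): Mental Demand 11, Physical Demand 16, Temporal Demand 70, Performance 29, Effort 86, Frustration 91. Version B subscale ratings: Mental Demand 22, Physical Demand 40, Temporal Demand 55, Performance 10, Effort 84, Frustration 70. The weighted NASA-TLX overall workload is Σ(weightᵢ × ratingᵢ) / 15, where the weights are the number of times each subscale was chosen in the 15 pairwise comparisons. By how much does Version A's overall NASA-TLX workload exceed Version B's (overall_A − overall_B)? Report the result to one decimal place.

0.7

Version A weighted sum = 4·11 + 3·16 + 2·70 + 5·29 + 1·86 + 0·91 = 44 + 48 + 140 + 145 + 86 + 0 = 463; overall_A = 463/15 = 30.8667.
Version B weighted sum = 4·22 + 3·40 + 2·55 + 5·10 + 1·84 + 0·70 = 88 + 120 + 110 + 50 + 84 + 0 = 452; overall_B = 452/15 = 30.1333.
Difference = 30.8667 − 30.1333 = 0.7334 ≈ 0.7.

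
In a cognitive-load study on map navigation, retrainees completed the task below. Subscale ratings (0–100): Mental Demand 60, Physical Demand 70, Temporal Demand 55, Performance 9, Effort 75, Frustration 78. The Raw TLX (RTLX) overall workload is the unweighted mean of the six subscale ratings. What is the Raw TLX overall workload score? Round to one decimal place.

Sum of ratings = 60 + 70 + 55 + 9 + 75 + 78 = 347.
RTLX = 347 / 6 = 57.8333 ≈ 57.8.

57.8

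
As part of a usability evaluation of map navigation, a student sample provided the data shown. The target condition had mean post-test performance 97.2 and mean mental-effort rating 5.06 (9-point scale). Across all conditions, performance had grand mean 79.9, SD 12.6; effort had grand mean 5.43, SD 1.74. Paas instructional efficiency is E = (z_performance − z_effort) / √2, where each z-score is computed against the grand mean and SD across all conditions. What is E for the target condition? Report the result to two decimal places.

z_performance = (97.2 − 79.9) / 12.6 = 17.3000 / 12.6 = 1.3730.
z_effort = (5.06 − 5.43) / 1.74 = -0.3700 / 1.74 = -0.2126.
z_P − z_E = 1.3730 − (-0.2126) = 1.5856.
E = 1.5856 / √2 = 1.5856 / 1.41421 = 1.1212 ≈ 1.12.

1.12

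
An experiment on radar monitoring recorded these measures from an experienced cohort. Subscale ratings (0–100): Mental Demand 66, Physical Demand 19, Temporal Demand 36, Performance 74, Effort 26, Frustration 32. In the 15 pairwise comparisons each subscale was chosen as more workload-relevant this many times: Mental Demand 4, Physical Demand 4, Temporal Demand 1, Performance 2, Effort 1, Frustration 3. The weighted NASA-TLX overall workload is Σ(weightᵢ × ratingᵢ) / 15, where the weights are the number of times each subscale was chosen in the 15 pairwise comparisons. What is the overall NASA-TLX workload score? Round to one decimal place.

43.1

The tallies are the weights (they sum to 15).
Weighted sum = 4·66 + 4·19 + 1·36 + 2·74 + 1·26 + 3·32
            = 264 + 76 + 36 + 148 + 26 + 96 = 646.
Overall workload = 646 / 15 = 43.0667 ≈ 43.1.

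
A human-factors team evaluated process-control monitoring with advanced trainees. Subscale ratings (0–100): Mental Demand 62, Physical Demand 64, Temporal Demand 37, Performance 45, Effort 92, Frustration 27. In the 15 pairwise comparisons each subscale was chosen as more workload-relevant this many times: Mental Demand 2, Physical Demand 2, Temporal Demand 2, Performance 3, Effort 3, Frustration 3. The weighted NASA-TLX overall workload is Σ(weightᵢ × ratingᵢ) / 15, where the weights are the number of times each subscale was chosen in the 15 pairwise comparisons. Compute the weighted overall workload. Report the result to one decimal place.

54.5

The tallies are the weights (they sum to 15).
Weighted sum = 2·62 + 2·64 + 2·37 + 3·45 + 3·92 + 3·27
            = 124 + 128 + 74 + 135 + 276 + 81 = 818.
Overall workload = 818 / 15 = 54.5333 ≈ 54.5.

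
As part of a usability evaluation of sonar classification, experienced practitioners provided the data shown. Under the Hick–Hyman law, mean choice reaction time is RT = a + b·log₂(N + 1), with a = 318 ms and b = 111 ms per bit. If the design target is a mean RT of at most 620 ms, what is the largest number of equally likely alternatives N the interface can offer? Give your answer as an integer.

5

Set 318 + 111·log₂(N + 1) ≤ 620.
log₂(N + 1) ≤ (620 − 318) / 111 = 2.7207.
N + 1 ≤ 2^2.7207 = 6.5919.
N ≤ 5.5919, so the largest integer N is 5.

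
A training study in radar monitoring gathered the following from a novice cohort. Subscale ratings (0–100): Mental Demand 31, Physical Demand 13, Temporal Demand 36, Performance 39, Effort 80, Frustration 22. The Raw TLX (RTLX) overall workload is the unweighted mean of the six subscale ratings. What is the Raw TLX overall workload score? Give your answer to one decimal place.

Sum of ratings = 31 + 13 + 36 + 39 + 80 + 22 = 221.
RTLX = 221 / 6 = 36.8333 ≈ 36.8.

36.8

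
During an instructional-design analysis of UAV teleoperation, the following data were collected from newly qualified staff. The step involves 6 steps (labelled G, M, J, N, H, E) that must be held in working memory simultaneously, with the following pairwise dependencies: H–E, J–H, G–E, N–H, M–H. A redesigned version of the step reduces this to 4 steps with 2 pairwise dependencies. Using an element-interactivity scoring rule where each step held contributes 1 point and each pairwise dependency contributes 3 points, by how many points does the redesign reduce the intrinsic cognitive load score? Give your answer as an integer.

Original: 6 × 1 + 5 × 3 = 6 + 15 = 21.
Redesigned: 4 × 1 + 2 × 3 = 4 + 6 = 10.
Reduction = 21 − 10 = 11.

11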